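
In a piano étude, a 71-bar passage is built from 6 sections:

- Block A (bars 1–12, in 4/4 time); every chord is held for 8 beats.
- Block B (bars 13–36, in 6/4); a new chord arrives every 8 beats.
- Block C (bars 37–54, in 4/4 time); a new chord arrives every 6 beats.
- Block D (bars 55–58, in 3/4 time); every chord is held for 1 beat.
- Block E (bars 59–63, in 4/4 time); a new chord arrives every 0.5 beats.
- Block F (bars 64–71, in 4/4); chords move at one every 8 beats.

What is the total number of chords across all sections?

92 chords

A: 12 bars × 4 beats = 48 beats; 8 beats/chord → 6 chords.
B: 24 bars × 6 beats = 144 beats; 8 beats/chord → 18 chords.
C: 18 bars × 4 beats = 72 beats; 6 beats/chord → 12 chords.
D: 4 bars × 3 beats = 12 beats; 1 beat/chord → 12 chords.
E: 5 bars × 4 beats = 20 beats; 0.5 beats/chord → 40 chords.
F: 8 bars × 4 beats = 32 beats; 8 beats/chord → 4 chords.
Total: 6 + 18 + 12 + 12 + 40 + 4 = 92.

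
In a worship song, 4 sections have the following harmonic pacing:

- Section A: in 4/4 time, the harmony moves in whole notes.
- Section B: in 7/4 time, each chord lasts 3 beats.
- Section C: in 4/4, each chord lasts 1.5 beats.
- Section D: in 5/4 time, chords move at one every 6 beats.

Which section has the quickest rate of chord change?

A: 4/4 = 1 chord/bar.
B: 7/3 = 7/3 chords/bar.
C: 4/1.5 = 8/3 chords/bar.
D: 5/6 = 5/6 chords/bar.
Fastest is C at 8/3 chords/bar.

Section C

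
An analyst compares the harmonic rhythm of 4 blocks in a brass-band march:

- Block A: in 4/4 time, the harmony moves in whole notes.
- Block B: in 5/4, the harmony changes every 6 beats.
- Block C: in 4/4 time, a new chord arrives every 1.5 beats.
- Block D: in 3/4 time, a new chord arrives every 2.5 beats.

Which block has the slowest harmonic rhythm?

Block B

A: each chord is 4 beats in 4/4, so 1 per bar.
B: each chord is 6 beats in 5/4, so 5/6 per bar.
C: each chord is 1.5 beats in 4/4, so 8/3 per bar.
D: each chord is 2.5 beats in 3/4, so 1.2 per bar.
Slowest is B at 5/6 chords/bar.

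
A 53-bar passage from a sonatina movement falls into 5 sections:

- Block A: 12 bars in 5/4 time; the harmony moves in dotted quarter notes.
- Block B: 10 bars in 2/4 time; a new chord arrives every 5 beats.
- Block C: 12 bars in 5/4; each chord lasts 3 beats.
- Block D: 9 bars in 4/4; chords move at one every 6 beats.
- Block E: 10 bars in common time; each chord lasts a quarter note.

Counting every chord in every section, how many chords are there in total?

110 chords

A: 12 bars × 5 beats = 60 beats; 1.5 beats/chord → 40 chords.
B: 10 bars × 2 beats = 20 beats; 5 beats/chord → 4 chords.
C: 12 bars × 5 beats = 60 beats; 3 beats/chord → 20 chords.
D: 9 bars × 4 beats = 36 beats; 6 beats/chord → 6 chords.
E: 10 bars × 4 beats = 40 beats; 1 beat/chord → 40 chords.
Total: 40 + 4 + 20 + 6 + 40 = 110.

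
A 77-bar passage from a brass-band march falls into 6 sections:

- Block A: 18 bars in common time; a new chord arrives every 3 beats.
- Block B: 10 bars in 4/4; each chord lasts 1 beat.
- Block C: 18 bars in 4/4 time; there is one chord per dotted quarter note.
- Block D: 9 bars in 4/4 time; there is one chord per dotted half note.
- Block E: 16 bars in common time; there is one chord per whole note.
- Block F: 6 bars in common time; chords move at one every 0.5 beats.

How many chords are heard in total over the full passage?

A: 18·4 = 72 beats, 72/3 = 24 chords.
B: 10·4 = 40 beats, 40/1 = 40 chords.
C: 18·4 = 72 beats, 72/1.5 = 48 chords.
D: 9·4 = 36 beats, 36/3 = 12 chords.
E: 16·4 = 64 beats, 64/4 = 16 chords.
F: 6·4 = 24 beats, 24/0.5 = 48 chords.
Total: 24 + 40 + 48 + 12 + 16 + 48 = 188.

188 chords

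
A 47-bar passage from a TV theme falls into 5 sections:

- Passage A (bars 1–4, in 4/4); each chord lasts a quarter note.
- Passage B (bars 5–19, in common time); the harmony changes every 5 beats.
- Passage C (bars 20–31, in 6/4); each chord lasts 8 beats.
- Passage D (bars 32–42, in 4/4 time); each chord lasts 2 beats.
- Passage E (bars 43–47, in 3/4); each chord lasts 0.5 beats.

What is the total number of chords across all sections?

89 chords

A: 4·4 = 16 beats, 16/1 = 16 chords.
B: 15·4 = 60 beats, 60/5 = 12 chords.
C: 12·6 = 72 beats, 72/8 = 9 chords.
D: 11·4 = 44 beats, 44/2 = 22 chords.
E: 5·3 = 15 beats, 15/0.5 = 30 chords.
Total: 16 + 12 + 9 + 22 + 30 = 89.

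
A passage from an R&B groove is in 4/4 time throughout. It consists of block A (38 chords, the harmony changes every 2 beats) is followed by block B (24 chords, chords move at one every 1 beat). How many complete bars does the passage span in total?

A: 38 × 2 = 76 beats = 19 bars.
B: 24 × 1 = 24 beats = 6 bars.
Total: 19 + 6 = 25 bars.

25 bars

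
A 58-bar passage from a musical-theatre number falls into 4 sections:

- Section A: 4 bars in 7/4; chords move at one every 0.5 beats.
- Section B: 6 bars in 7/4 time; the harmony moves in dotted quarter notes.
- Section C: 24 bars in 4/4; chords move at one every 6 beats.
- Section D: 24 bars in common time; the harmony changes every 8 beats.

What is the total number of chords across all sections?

112 chords

A has 28 beats and chords last 0.5 each, so 56 chords.
B has 42 beats and chords last 1.5 each, so 28 chords.
C has 96 beats and chords last 6 each, so 16 chords.
D has 96 beats and chords last 8 each, so 12 chords.
Total: 56 + 28 + 16 + 12 = 112.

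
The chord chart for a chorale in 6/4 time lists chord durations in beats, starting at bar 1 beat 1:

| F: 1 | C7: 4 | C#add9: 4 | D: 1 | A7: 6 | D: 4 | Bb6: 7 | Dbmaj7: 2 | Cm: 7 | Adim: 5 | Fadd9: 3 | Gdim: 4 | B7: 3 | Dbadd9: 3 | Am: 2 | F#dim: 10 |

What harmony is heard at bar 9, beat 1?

Beat 1 of bar 9 is beat (9−1)×6 + 1 = 49 overall.
Running totals: F ends at 1, C7 ends at 5, C#add9 ends at 9, D ends at 10, A7 ends at 16, D ends at 20, Bb6 ends at 27, Dbmaj7 ends at 29, Cm ends at 36, Adim ends at 41, Fadd9 ends at 44, Gdim ends at 48, B7 ends at 51.
Beat 49 falls within B7.

B7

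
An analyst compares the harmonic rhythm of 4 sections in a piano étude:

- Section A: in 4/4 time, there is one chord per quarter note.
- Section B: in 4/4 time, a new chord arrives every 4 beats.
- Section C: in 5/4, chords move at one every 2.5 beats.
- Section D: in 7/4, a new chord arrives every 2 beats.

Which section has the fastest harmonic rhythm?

A: 4 beats/bar ÷ 1 beat/chord = 4 chords/bar.
B: 4 beats/bar ÷ 4 beats/chord = 1 chord/bar.
C: 5 beats/bar ÷ 2.5 beats/chord = 2 chords/bar.
D: 7 beats/bar ÷ 2 beats/chord = 3.5 chords/bar.
Fastest is A at 4 chords/bar.

Section A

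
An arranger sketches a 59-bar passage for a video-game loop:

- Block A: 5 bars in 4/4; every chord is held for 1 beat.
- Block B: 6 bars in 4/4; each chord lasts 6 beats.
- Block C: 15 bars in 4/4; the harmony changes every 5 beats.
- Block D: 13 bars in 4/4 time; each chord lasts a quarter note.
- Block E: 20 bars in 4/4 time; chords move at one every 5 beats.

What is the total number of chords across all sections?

104 chords

A has 20 beats and chords last 1 each, so 20 chords.
B has 24 beats and chords last 6 each, so 4 chords.
C has 60 beats and chords last 5 each, so 12 chords.
D has 52 beats and chords last 1 each, so 52 chords.
E has 80 beats and chords last 5 each, so 16 chords.
Total: 20 + 4 + 12 + 52 + 16 = 104.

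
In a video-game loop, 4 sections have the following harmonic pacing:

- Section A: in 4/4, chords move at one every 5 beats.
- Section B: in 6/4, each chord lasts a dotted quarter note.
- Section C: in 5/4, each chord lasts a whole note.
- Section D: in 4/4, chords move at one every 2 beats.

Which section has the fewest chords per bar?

A: each chord is 5 beats in 4/4, so 0.8 per bar.
B: each chord is 1.5 beats in 6/4, so 4 per bar.
C: each chord is 4 beats in 5/4, so 1.25 per bar.
D: each chord is 2 beats in 4/4, so 2 per bar.
Slowest is A at 0.8 chords/bar.

Section A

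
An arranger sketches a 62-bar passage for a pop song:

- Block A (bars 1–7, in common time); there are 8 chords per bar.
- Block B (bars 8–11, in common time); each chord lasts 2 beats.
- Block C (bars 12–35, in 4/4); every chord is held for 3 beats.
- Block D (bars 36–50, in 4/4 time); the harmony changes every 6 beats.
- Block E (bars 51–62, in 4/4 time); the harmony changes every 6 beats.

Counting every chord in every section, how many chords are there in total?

A: 7 bars × 4 beats = 28 beats; 0.5 beats/chord → 56 chords.
B: 4 bars × 4 beats = 16 beats; 2 beats/chord → 8 chords.
C: 24 bars × 4 beats = 96 beats; 3 beats/chord → 32 chords.
D: 15 bars × 4 beats = 60 beats; 6 beats/chord → 10 chords.
E: 12 bars × 4 beats = 48 beats; 6 beats/chord → 8 chords.
Total: 56 + 8 + 32 + 10 + 8 = 114.

114 chords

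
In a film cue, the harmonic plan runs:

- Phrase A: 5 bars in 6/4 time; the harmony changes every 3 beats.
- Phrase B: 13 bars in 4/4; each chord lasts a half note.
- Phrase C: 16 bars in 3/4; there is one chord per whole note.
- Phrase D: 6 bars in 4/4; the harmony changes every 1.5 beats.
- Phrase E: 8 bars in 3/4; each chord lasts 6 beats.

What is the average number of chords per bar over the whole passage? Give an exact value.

A: 5 × 6 = 30 beats ÷ 3 = 10 chords.
B: 13 × 4 = 52 beats ÷ 2 = 26 chords.
C: 16 × 3 = 48 beats ÷ 4 = 12 chords.
D: 6 × 4 = 24 beats ÷ 1.5 = 16 chords.
E: 8 × 3 = 24 beats ÷ 6 = 4 chords.
Overall: 68 chords over 48 bars → 68/48 = 17/12 chords per bar.

17/12 chords per bar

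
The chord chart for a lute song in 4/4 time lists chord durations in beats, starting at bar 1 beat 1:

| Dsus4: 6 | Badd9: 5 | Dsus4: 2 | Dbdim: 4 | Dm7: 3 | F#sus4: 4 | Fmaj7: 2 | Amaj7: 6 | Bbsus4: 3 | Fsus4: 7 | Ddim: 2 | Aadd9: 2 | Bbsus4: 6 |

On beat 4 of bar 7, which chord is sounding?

Beat 4 of bar 7 is beat (7−1)×4 + 4 = 28 overall.
Running totals: Dsus4 ends at 6, Badd9 ends at 11, Dsus4 ends at 13, Dbdim ends at 17, Dm7 ends at 20, F#sus4 ends at 24, Fmaj7 ends at 26, Amaj7 ends at 32.
Beat 28 falls within Amaj7.

Amaj7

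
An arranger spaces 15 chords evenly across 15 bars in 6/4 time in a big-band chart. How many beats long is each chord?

6 beats

15 bars × 6 beats/bar = 90 beats total.
90 beats ÷ 15 chords = 6 beats per chord.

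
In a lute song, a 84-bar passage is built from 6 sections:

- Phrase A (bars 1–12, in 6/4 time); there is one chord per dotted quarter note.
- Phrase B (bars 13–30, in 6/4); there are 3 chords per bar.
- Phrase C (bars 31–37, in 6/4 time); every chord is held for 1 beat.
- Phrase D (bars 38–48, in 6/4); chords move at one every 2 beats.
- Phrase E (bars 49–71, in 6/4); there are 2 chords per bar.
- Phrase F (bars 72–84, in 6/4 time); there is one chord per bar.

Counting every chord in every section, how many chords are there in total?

236 chords

A: 12 bars × 6 beats = 72 beats; 1.5 beats/chord → 48 chords.
B: 18 bars × 6 beats = 108 beats; 2 beats/chord → 54 chords.
C: 7 bars × 6 beats = 42 beats; 1 beat/chord → 42 chords.
D: 11 bars × 6 beats = 66 beats; 2 beats/chord → 33 chords.
E: 23 bars × 6 beats = 138 beats; 3 beats/chord → 46 chords.
F: 13 bars × 6 beats = 78 beats; 6 beats/chord → 13 chords.
Total: 48 + 54 + 42 + 33 + 46 + 13 = 236.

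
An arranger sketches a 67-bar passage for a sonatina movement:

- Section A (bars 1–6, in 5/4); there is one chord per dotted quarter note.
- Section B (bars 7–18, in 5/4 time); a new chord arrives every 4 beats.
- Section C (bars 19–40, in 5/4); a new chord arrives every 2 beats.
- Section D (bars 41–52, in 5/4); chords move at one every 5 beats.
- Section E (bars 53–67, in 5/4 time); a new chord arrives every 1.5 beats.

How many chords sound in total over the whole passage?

152 chords

A: 6 bars × 5 beats = 30 beats; 1.5 beats/chord → 20 chords.
B: 12 bars × 5 beats = 60 beats; 4 beats/chord → 15 chords.
C: 22 bars × 5 beats = 110 beats; 2 beats/chord → 55 chords.
D: 12 bars × 5 beats = 60 beats; 5 beats/chord → 12 chords.
E: 15 bars × 5 beats = 75 beats; 1.5 beats/chord → 50 chords.
Total: 20 + 15 + 55 + 12 + 50 = 152.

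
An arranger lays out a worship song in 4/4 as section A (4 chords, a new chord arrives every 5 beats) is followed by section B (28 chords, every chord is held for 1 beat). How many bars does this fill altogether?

A: 4 × 5 = 20 beats = 5 bars.
B: 28 × 1 = 28 beats = 7 bars.
Total: 5 + 7 = 12 bars.

12 bars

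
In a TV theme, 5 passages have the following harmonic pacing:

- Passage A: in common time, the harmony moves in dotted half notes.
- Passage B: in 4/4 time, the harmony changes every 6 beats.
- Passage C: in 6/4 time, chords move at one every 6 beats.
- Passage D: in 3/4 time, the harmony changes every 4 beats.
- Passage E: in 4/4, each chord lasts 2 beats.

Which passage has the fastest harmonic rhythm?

Passage E

A: 4 beats/bar ÷ 3 beats/chord = 4/3 chords/bar.
B: 4 beats/bar ÷ 6 beats/chord = 2/3 chords/bar.
C: 6 beats/bar ÷ 6 beats/chord = 1 chord/bar.
D: 3 beats/bar ÷ 4 beats/chord = 0.75 chords/bar.
E: 4 beats/bar ÷ 2 beats/chord = 2 chords/bar.
Fastest is E at 2 chords/bar.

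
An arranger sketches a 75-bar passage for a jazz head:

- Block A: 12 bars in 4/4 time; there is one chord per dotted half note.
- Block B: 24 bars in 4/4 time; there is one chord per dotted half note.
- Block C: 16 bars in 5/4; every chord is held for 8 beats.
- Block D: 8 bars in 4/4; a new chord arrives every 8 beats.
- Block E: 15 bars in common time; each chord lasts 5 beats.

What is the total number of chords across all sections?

74 chords

A: 12·4 = 48 beats, 48/3 = 16 chords.
B: 24·4 = 96 beats, 96/3 = 32 chords.
C: 16·5 = 80 beats, 80/8 = 10 chords.
D: 8·4 = 32 beats, 32/8 = 4 chords.
E: 15·4 = 60 beats, 60/5 = 12 chords.
Total: 16 + 32 + 10 + 4 + 12 = 74.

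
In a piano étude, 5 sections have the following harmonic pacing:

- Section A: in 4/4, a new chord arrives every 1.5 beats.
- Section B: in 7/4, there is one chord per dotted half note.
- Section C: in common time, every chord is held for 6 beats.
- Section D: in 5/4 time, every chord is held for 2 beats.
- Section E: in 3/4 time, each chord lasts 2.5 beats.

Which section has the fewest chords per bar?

A: 4/1.5 = 8/3 chords/bar.
B: 7/3 = 7/3 chords/bar.
C: 4/6 = 2/3 chords/bar.
D: 5/2 = 2.5 chords/bar.
E: 3/2.5 = 1.2 chords/bar.
Slowest is C at 2/3 chords/bar.

Section C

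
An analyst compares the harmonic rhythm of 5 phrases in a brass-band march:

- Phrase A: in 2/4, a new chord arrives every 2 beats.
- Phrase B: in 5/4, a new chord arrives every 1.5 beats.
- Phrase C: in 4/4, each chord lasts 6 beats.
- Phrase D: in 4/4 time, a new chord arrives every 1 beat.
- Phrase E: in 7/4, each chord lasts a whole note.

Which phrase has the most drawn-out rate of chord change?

Phrase C

A: 2 beats/bar ÷ 2 beats/chord = 1 chord/bar.
B: 5 beats/bar ÷ 1.5 beats/chord = 10/3 chords/bar.
C: 4 beats/bar ÷ 6 beats/chord = 2/3 chords/bar.
D: 4 beats/bar ÷ 1 beat/chord = 4 chords/bar.
E: 7 beats/bar ÷ 4 beats/chord = 1.75 chords/bar.
Slowest is C at 2/3 chords/bar.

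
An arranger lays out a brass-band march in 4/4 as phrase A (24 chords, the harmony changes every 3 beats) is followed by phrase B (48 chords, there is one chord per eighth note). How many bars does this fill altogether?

24 bars

A: 24 × 3 = 72 beats = 18 bars.
B: 48 × 0.5 = 24 beats = 6 bars.
Total: 18 + 6 = 24 bars.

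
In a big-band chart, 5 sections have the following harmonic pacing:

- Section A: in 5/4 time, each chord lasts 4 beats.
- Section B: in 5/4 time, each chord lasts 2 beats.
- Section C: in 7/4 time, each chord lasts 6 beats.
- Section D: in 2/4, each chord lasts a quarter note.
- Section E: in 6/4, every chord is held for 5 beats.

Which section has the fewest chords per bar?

A: 5 beats/bar ÷ 4 beats/chord = 1.25 chords/bar.
B: 5 beats/bar ÷ 2 beats/chord = 2.5 chords/bar.
C: 7 beats/bar ÷ 6 beats/chord = 7/6 chords/bar.
D: 2 beats/bar ÷ 1 beat/chord = 2 chords/bar.
E: 6 beats/bar ÷ 5 beats/chord = 1.2 chords/bar.
Slowest is C at 7/6 chords/bar.

Section C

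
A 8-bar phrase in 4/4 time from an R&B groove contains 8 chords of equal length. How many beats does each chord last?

4 beats

8 bars × 4 beats/bar = 32 beats total.
32 beats ÷ 8 chords = 4 beats per chord.
(That is a whole note.)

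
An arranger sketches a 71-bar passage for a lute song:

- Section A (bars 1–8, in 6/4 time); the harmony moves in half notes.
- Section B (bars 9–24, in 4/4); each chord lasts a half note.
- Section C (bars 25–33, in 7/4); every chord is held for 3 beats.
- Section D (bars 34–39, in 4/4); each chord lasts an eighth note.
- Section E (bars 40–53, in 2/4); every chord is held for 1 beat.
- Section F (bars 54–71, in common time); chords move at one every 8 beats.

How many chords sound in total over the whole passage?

A: 8·6 = 48 beats, 48/2 = 24 chords.
B: 16·4 = 64 beats, 64/2 = 32 chords.
C: 9·7 = 63 beats, 63/3 = 21 chords.
D: 6·4 = 24 beats, 24/0.5 = 48 chords.
E: 14·2 = 28 beats, 28/1 = 28 chords.
F: 18·4 = 72 beats, 72/8 = 9 chords.
Total: 24 + 32 + 21 + 48 + 28 + 9 = 162.

162 chords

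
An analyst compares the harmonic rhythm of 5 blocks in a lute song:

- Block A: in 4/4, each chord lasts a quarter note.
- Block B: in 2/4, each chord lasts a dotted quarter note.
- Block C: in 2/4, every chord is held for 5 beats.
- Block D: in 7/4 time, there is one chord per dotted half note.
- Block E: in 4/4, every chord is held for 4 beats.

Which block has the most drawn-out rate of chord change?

Block C

A: 4/1 = 4 chords/bar.
B: 2/1.5 = 4/3 chords/bar.
C: 2/5 = 0.4 chords/bar.
D: 7/3 = 7/3 chords/bar.
E: 4/4 = 1 chord/bar.
Slowest is C at 0.4 chords/bar.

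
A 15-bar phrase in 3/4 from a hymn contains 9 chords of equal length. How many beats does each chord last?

15 bars × 3 beats/bar = 45 beats total.
45 beats ÷ 9 chords = 5 beats per chord.

5 beats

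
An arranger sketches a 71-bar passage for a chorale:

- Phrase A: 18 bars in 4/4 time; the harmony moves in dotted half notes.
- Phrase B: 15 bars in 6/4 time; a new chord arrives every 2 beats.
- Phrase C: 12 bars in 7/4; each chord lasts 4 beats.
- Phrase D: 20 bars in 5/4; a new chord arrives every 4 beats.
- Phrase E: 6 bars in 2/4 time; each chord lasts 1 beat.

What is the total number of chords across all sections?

A has 72 beats and chords last 3 each, so 24 chords.
B has 90 beats and chords last 2 each, so 45 chords.
C has 84 beats and chords last 4 each, so 21 chords.
D has 100 beats and chords last 4 each, so 25 chords.
E has 12 beats and chords last 1 each, so 12 chords.
Total: 24 + 45 + 21 + 25 + 12 = 127.

127 chords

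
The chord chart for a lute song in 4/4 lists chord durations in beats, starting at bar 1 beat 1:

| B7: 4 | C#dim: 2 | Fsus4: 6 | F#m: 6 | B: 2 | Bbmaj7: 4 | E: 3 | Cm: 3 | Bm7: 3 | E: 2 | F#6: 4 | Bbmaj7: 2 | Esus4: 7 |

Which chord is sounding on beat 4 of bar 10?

Bbmaj7

Beat 4 of bar 10 is beat (10−1)×4 + 4 = 40 overall.
Running totals: B7 ends at 4, C#dim ends at 6, Fsus4 ends at 12, F#m ends at 18, B ends at 20, Bbmaj7 ends at 24, E ends at 27, Cm ends at 30, Bm7 ends at 33, E ends at 35, F#6 ends at 39, Bbmaj7 ends at 41.
Beat 40 falls within Bbmaj7.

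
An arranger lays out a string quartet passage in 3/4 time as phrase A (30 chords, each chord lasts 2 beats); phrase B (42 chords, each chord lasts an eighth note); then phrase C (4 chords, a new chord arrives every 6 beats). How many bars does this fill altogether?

A: 30 × 2 = 60 beats = 20 bars.
B: 42 × 0.5 = 21 beats = 7 bars.
C: 4 × 6 = 24 beats = 8 bars.
Total: 20 + 7 + 8 = 35 bars.

35 bars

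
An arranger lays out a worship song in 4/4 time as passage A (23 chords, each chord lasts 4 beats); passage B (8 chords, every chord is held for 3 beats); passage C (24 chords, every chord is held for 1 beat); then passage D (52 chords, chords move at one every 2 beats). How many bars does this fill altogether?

A: 23 × 4 = 92 beats = 23 bars.
B: 8 × 3 = 24 beats = 6 bars.
C: 24 × 1 = 24 beats = 6 bars.
D: 52 × 2 = 104 beats = 26 bars.
Total: 23 + 6 + 6 + 26 = 61 bars.

61 bars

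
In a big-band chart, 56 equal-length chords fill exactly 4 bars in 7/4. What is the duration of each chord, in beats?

0.5 beats

4 bars × 7 beats/bar = 28 beats total.
28 beats ÷ 56 chords = 0.5 beats per chord.
(That is an eighth note.)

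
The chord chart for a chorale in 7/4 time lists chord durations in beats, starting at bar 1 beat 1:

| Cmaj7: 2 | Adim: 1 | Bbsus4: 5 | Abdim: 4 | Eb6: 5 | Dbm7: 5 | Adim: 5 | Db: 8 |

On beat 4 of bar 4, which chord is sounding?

Adim

Beat 4 of bar 4 is beat (4−1)×7 + 4 = 25 overall.
Running totals: Cmaj7 ends at 2, Adim ends at 3, Bbsus4 ends at 8, Abdim ends at 12, Eb6 ends at 17, Dbm7 ends at 22, Adim ends at 27.
Beat 25 falls within Adim.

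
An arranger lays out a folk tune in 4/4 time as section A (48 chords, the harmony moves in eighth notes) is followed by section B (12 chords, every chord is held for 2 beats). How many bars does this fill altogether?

A: 48 × 0.5 = 24 beats = 6 bars.
B: 12 × 2 = 24 beats = 6 bars.
Total: 6 + 6 = 12 bars.

12 bars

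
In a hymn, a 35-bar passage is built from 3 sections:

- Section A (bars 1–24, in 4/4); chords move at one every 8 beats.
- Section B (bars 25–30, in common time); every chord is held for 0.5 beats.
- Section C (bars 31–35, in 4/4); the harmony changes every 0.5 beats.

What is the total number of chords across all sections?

100 chords

A has 96 beats and chords last 8 each, so 12 chords.
B has 24 beats and chords last 0.5 each, so 48 chords.
C has 20 beats and chords last 0.5 each, so 40 chords.
Total: 12 + 48 + 40 = 100.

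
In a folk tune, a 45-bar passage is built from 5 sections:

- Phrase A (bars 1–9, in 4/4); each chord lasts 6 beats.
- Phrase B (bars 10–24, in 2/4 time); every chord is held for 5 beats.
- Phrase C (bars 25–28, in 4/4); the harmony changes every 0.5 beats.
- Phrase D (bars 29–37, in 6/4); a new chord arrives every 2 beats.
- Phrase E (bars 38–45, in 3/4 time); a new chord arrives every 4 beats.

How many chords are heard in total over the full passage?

A: 9·4 = 36 beats, 36/6 = 6 chords.
B: 15·2 = 30 beats, 30/5 = 6 chords.
C: 4·4 = 16 beats, 16/0.5 = 32 chords.
D: 9·6 = 54 beats, 54/2 = 27 chords.
E: 8·3 = 24 beats, 24/4 = 6 chords.
Total: 6 + 6 + 32 + 27 + 6 = 77.

77 chords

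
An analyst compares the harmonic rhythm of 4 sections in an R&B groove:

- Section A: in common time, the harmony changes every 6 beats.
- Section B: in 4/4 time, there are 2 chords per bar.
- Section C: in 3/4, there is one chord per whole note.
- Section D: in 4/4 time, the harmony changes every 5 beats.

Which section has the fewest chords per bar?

Section A

A: each chord is 6 beats in 4/4, so 2/3 per bar.
B: each chord is 2 beats in 4/4, so 2 per bar.
C: each chord is 4 beats in 3/4, so 0.75 per bar.
D: each chord is 5 beats in 4/4, so 0.8 per bar.
Slowest is A at 2/3 chords/bar.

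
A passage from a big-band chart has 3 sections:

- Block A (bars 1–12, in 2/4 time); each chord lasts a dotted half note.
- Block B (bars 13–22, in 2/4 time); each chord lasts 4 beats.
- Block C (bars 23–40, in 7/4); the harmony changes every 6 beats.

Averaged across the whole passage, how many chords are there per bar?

0.85 chords per bar

A: 12 × 2 = 24 beats ÷ 3 = 8 chords.
B: 10 × 2 = 20 beats ÷ 4 = 5 chords.
C: 18 × 7 = 126 beats ÷ 6 = 21 chords.
Overall: 34 chords over 40 bars → 34/40 = 0.85 chords per bar.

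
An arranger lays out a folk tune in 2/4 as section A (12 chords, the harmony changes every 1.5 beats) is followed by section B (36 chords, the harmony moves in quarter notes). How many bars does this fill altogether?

A: 12 × 1.5 = 18 beats = 9 bars.
B: 36 × 1 = 36 beats = 18 bars.
Total: 9 + 18 = 27 bars.

27 bars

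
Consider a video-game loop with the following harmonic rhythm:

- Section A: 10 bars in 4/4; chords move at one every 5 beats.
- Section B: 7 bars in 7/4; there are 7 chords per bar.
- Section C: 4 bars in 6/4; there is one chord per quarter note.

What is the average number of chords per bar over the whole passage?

27/7 chords per bar

A: 10 bars of 4 beats is 40 beats; at 5 beats each that's 8 chords.
B: 7 bars of 7 beats is 49 beats; at 1 beat each that's 49 chords.
C: 4 bars of 6 beats is 24 beats; at 1 beat each that's 24 chords.
Overall: 81 chords over 21 bars → 81/21 = 27/7 chords per bar.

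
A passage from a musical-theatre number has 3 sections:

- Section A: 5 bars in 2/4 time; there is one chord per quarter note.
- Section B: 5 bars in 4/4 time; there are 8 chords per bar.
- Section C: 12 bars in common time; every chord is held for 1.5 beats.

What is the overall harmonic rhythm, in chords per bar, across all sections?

41/11 chords per bar

A: 5 bars of 2 beats is 10 beats; at 1 beat each that's 10 chords.
B: 5 bars of 4 beats is 20 beats; at 0.5 beats each that's 40 chords.
C: 12 bars of 4 beats is 48 beats; at 1.5 beats each that's 32 chords.
Overall: 82 chords over 22 bars → 82/22 = 41/11 chords per bar.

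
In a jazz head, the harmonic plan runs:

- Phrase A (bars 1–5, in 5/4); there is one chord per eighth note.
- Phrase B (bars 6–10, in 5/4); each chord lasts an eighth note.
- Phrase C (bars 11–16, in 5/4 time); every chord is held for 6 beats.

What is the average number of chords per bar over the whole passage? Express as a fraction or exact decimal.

105/16 chords per bar

A: 5 bars of 5 beats is 25 beats; at 0.5 beats each that's 50 chords.
B: 5 bars of 5 beats is 25 beats; at 0.5 beats each that's 50 chords.
C: 6 bars of 5 beats is 30 beats; at 6 beats each that's 5 chords.
Overall: 105 chords over 16 bars → 105/16 = 105/16 chords per bar.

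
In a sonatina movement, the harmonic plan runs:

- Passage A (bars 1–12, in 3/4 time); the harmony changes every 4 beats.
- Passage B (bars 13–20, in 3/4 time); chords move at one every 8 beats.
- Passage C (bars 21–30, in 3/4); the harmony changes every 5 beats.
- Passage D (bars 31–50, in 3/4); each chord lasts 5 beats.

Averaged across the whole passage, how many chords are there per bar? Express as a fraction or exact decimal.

0.6 chords per bar

A: 12 bars of 3 beats is 36 beats; at 4 beats each that's 9 chords.
B: 8 bars of 3 beats is 24 beats; at 8 beats each that's 3 chords.
C: 10 bars of 3 beats is 30 beats; at 5 beats each that's 6 chords.
D: 20 bars of 3 beats is 60 beats; at 5 beats each that's 12 chords.
Overall: 30 chords over 50 bars → 30/50 = 0.6 chords per bar.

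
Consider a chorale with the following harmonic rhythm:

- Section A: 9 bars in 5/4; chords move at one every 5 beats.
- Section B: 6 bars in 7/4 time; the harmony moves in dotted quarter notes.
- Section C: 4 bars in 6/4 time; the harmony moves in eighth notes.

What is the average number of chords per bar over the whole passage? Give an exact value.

85/19 chords per bar

A: 9 bars of 5 beats is 45 beats; at 5 beats each that's 9 chords.
B: 6 bars of 7 beats is 42 beats; at 1.5 beats each that's 28 chords.
C: 4 bars of 6 beats is 24 beats; at 0.5 beats each that's 48 chords.
Overall: 85 chords over 19 bars → 85/19 = 85/19 chords per bar.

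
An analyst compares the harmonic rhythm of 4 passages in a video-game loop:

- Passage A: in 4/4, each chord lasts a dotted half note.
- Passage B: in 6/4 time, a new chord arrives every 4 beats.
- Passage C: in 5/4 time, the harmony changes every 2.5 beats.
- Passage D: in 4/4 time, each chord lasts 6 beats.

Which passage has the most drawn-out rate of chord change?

A: 4 beats/bar ÷ 3 beats/chord = 4/3 chords/bar.
B: 6 beats/bar ÷ 4 beats/chord = 1.5 chords/bar.
C: 5 beats/bar ÷ 2.5 beats/chord = 2 chords/bar.
D: 4 beats/bar ÷ 6 beats/chord = 2/3 chords/bar.
Slowest is D at 2/3 chords/bar.

Passage D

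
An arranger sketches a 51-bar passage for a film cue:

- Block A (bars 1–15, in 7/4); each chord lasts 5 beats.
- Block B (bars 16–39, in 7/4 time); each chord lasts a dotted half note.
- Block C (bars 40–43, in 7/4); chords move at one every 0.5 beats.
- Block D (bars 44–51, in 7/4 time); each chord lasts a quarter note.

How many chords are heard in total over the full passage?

189 chords

A has 105 beats and chords last 5 each, so 21 chords.
B has 168 beats and chords last 3 each, so 56 chords.
C has 28 beats and chords last 0.5 each, so 56 chords.
D has 56 beats and chords last 1 each, so 56 chords.
Total: 21 + 56 + 56 + 56 = 189.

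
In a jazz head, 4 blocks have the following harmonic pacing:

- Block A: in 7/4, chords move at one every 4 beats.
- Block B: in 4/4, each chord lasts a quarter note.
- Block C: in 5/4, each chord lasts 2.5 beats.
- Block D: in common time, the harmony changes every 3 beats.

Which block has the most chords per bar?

Block B

A: each chord is 4 beats in 7/4, so 1.75 per bar.
B: each chord is 1 beat in 4/4, so 4 per bar.
C: each chord is 2.5 beats in 5/4, so 2 per bar.
D: each chord is 3 beats in 4/4, so 4/3 per bar.
Fastest is B at 4 chords/bar.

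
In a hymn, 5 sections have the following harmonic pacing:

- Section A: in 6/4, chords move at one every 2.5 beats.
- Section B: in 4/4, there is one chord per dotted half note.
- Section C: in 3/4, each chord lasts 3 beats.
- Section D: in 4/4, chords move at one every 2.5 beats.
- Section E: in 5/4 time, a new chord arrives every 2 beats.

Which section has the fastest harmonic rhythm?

Section E

A: 6 beats/bar ÷ 2.5 beats/chord = 2.4 chords/bar.
B: 4 beats/bar ÷ 3 beats/chord = 4/3 chords/bar.
C: 3 beats/bar ÷ 3 beats/chord = 1 chord/bar.
D: 4 beats/bar ÷ 2.5 beats/chord = 1.6 chords/bar.
E: 5 beats/bar ÷ 2 beats/chord = 2.5 chords/bar.
Fastest is E at 2.5 chords/bar.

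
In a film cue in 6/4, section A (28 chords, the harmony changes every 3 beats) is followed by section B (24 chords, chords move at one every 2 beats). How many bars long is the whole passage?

A: 28 × 3 = 84 beats = 14 bars.
B: 24 × 2 = 48 beats = 8 bars.
Total: 14 + 8 = 22 bars.

22 bars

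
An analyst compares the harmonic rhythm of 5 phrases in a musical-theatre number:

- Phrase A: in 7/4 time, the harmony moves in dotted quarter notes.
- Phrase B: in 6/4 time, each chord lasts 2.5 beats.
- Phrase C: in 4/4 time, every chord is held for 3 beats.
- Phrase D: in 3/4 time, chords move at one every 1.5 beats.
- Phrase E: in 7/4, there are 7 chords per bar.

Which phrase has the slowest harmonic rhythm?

A: 7 beats/bar ÷ 1.5 beats/chord = 14/3 chords/bar.
B: 6 beats/bar ÷ 2.5 beats/chord = 2.4 chords/bar.
C: 4 beats/bar ÷ 3 beats/chord = 4/3 chords/bar.
D: 3 beats/bar ÷ 1.5 beats/chord = 2 chords/bar.
E: 7 beats/bar ÷ 1 beat/chord = 7 chords/bar.
Slowest is C at 4/3 chords/bar.

Phrase C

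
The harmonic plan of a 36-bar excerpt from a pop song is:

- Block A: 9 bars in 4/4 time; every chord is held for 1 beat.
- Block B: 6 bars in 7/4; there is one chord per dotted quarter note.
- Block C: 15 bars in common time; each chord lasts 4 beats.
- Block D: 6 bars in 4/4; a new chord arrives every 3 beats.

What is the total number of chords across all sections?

87 chords

A: 9 bars × 4 beats = 36 beats; 1 beat/chord → 36 chords.
B: 6 bars × 7 beats = 42 beats; 1.5 beats/chord → 28 chords.
C: 15 bars × 4 beats = 60 beats; 4 beats/chord → 15 chords.
D: 6 bars × 4 beats = 24 beats; 3 beats/chord → 8 chords.
Total: 36 + 28 + 15 + 8 = 87.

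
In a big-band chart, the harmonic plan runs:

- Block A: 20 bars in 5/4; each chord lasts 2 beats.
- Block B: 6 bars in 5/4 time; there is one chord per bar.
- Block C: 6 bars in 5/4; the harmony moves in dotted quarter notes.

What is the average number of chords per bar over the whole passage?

2.375 chords per bar

A: 20 × 5 = 100 beats ÷ 2 = 50 chords.
B: 6 × 5 = 30 beats ÷ 5 = 6 chords.
C: 6 × 5 = 30 beats ÷ 1.5 = 20 chords.
Overall: 76 chords over 32 bars → 76/32 = 2.375 chords per bar.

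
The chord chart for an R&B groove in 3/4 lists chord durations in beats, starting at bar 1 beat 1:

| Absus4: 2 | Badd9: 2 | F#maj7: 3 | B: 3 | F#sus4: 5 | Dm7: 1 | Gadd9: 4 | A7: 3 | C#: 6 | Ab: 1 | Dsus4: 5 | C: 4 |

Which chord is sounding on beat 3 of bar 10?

Ab

Beat 3 of bar 10 is beat (10−1)×3 + 3 = 30 overall.
Running totals: Absus4 ends at 2, Badd9 ends at 4, F#maj7 ends at 7, B ends at 10, F#sus4 ends at 15, Dm7 ends at 16, Gadd9 ends at 20, A7 ends at 23, C# ends at 29, Ab ends at 30.
Beat 30 falls within Ab.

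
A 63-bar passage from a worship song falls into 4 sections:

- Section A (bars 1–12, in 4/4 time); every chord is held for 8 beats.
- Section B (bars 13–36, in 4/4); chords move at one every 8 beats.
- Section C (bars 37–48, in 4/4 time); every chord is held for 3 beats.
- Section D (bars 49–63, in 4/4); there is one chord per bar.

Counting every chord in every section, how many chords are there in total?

A: 12 bars × 4 beats = 48 beats; 8 beats/chord → 6 chords.
B: 24 bars × 4 beats = 96 beats; 8 beats/chord → 12 chords.
C: 12 bars × 4 beats = 48 beats; 3 beats/chord → 16 chords.
D: 15 bars × 4 beats = 60 beats; 4 beats/chord → 15 chords.
Total: 6 + 12 + 16 + 15 = 49.

49 chords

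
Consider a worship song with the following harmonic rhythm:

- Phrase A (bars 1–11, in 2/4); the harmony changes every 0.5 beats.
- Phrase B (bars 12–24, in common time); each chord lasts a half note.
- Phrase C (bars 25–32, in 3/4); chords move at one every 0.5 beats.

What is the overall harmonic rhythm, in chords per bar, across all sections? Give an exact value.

59/16 chords per bar

A: 11 bars of 2 beats is 22 beats; at 0.5 beats each that's 44 chords.
B: 13 bars of 4 beats is 52 beats; at 2 beats each that's 26 chords.
C: 8 bars of 3 beats is 24 beats; at 0.5 beats each that's 48 chords.
Overall: 118 chords over 32 bars → 118/32 = 59/16 chords per bar.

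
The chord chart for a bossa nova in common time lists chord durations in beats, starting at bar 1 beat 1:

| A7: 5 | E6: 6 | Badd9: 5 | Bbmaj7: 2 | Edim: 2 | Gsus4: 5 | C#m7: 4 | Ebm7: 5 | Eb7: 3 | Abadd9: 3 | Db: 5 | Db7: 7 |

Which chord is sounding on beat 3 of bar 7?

Beat 3 of bar 7 is beat (7−1)×4 + 3 = 27 overall.
Running totals: A7 ends at 5, E6 ends at 11, Badd9 ends at 16, Bbmaj7 ends at 18, Edim ends at 20, Gsus4 ends at 25, C#m7 ends at 29.
Beat 27 falls within C#m7.

C#m7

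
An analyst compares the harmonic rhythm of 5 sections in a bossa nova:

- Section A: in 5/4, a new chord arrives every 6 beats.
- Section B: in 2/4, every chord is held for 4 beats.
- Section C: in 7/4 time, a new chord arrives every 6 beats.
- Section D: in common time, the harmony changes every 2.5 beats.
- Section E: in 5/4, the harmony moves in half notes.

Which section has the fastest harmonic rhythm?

Section E

A: 5 beats/bar ÷ 6 beats/chord = 5/6 chords/bar.
B: 2 beats/bar ÷ 4 beats/chord = 0.5 chords/bar.
C: 7 beats/bar ÷ 6 beats/chord = 7/6 chords/bar.
D: 4 beats/bar ÷ 2.5 beats/chord = 1.6 chords/bar.
E: 5 beats/bar ÷ 2 beats/chord = 2.5 chords/bar.
Fastest is E at 2.5 chords/bar.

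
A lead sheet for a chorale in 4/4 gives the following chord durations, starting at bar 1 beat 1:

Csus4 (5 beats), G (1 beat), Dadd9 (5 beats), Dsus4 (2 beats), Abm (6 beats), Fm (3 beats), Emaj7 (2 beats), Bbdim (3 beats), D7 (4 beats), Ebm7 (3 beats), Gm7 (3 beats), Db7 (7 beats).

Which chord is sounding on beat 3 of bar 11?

Beat 3 of bar 11 is beat (11−1)×4 + 3 = 43 overall.
Running totals: Csus4 ends at 5, G ends at 6, Dadd9 ends at 11, Dsus4 ends at 13, Abm ends at 19, Fm ends at 22, Emaj7 ends at 24, Bbdim ends at 27, D7 ends at 31, Ebm7 ends at 34, Gm7 ends at 37, Db7 ends at 44.
Beat 43 falls within Db7.

Db7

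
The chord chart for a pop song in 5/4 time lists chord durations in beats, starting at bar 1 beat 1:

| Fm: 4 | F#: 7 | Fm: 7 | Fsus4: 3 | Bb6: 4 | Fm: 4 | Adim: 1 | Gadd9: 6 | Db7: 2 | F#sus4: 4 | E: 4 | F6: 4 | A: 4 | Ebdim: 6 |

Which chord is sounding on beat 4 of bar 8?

F#sus4

Beat 4 of bar 8 is beat (8−1)×5 + 4 = 39 overall.
Running totals: Fm ends at 4, F# ends at 11, Fm ends at 18, Fsus4 ends at 21, Bb6 ends at 25, Fm ends at 29, Adim ends at 30, Gadd9 ends at 36, Db7 ends at 38, F#sus4 ends at 42.
Beat 39 falls within F#sus4.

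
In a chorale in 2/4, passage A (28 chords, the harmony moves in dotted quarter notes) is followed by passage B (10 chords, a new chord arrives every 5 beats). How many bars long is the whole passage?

A: 28 × 1.5 = 42 beats = 21 bars.
B: 10 × 5 = 50 beats = 25 bars.
Total: 21 + 25 = 46 bars.

46 bars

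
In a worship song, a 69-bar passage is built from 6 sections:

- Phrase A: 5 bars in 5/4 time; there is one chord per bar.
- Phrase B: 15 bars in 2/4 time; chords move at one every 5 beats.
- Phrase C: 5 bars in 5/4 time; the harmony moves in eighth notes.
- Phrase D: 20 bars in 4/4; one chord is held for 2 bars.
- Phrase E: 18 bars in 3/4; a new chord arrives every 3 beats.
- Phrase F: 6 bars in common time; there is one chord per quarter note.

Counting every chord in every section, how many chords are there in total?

113 chords

A: 5 bars × 5 beats = 25 beats; 5 beats/chord → 5 chords.
B: 15 bars × 2 beats = 30 beats; 5 beats/chord → 6 chords.
C: 5 bars × 5 beats = 25 beats; 0.5 beats/chord → 50 chords.
D: 20 bars × 4 beats = 80 beats; 8 beats/chord → 10 chords.
E: 18 bars × 3 beats = 54 beats; 3 beats/chord → 18 chords.
F: 6 bars × 4 beats = 24 beats; 1 beat/chord → 24 chords.
Total: 5 + 6 + 50 + 10 + 18 + 24 = 113.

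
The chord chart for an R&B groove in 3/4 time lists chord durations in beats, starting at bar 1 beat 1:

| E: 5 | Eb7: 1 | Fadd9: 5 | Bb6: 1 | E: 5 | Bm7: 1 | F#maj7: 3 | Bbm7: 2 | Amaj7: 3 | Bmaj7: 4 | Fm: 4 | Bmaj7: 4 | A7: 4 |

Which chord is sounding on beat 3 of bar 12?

Bmaj7

Beat 3 of bar 12 is beat (12−1)×3 + 3 = 36 overall.
Running totals: E ends at 5, Eb7 ends at 6, Fadd9 ends at 11, Bb6 ends at 12, E ends at 17, Bm7 ends at 18, F#maj7 ends at 21, Bbm7 ends at 23, Amaj7 ends at 26, Bmaj7 ends at 30, Fm ends at 34, Bmaj7 ends at 38.
Beat 36 falls within Bmaj7.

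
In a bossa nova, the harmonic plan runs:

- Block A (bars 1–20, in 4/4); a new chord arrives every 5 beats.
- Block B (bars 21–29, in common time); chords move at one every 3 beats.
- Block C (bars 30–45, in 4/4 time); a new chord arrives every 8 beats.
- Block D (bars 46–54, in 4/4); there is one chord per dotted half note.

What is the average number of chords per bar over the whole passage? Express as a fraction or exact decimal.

8/9 chords per bar

A: 20 × 4 = 80 beats ÷ 5 = 16 chords.
B: 9 × 4 = 36 beats ÷ 3 = 12 chords.
C: 16 × 4 = 64 beats ÷ 8 = 8 chords.
D: 9 × 4 = 36 beats ÷ 3 = 12 chords.
Overall: 48 chords over 54 bars → 48/54 = 8/9 chords per bar.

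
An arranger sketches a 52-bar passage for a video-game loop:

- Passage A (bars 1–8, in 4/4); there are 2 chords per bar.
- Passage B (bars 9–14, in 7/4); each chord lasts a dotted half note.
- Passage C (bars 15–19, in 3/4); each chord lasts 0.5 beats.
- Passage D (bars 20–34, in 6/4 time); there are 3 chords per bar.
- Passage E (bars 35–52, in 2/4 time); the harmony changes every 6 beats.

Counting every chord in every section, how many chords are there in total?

111 chords

A has 32 beats and chords last 2 each, so 16 chords.
B has 42 beats and chords last 3 each, so 14 chords.
C has 15 beats and chords last 0.5 each, so 30 chords.
D has 90 beats and chords last 2 each, so 45 chords.
E has 36 beats and chords last 6 each, so 6 chords.
Total: 16 + 14 + 30 + 45 + 6 = 111.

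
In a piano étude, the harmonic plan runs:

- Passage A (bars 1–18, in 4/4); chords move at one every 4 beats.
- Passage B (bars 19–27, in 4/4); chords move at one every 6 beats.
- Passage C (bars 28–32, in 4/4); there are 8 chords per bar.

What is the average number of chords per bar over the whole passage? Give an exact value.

2 chords per bar

A: 18 × 4 = 72 beats ÷ 4 = 18 chords.
B: 9 × 4 = 36 beats ÷ 6 = 6 chords.
C: 5 × 4 = 20 beats ÷ 0.5 = 40 chords.
Overall: 64 chords over 32 bars → 64/32 = 2 chords per bar.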